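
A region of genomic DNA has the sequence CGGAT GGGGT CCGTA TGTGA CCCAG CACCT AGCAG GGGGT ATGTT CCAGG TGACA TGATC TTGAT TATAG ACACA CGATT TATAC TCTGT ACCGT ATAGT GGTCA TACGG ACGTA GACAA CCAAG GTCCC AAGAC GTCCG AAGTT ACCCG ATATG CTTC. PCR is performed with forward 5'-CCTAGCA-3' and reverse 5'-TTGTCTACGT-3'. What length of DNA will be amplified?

93 bp

The forward primer matches the template at positions 28–34.
Taking the reverse complement of TTGTCTACGT gives ACGTAGACAA, found at positions 111–120 on the template; the primer anneals here to the top strand with its 3' end pointing upstream.
Product length = (reverse-primer end) − (forward-primer start) + 1 = 120 − 28 + 1 = 93 bp.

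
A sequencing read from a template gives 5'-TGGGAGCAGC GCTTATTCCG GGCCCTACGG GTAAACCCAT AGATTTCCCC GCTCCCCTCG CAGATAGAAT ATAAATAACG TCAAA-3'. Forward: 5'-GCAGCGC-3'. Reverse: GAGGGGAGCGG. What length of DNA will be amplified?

Forward primer GCAGCGC is found on the top strand at positions 6–12.
Reverse complement of the reverse primer: CCGCTCCCCTC. This occurs on the top strand at positions 49–59.
Product length = (reverse-primer end) − (forward-primer start) + 1 = 59 − 6 + 1 = 54 bp.

54 bp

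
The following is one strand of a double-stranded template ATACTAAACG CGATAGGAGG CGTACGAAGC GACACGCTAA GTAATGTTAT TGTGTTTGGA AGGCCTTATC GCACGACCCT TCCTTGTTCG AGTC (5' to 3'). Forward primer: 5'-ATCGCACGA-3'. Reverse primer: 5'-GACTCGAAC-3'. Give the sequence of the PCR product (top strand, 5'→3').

Forward primer ATCGCACGA is found on the top strand at positions 68–76.
Taking the reverse complement of GACTCGAAC gives GTTCGAGTC, found at positions 86–94 on the template; the primer anneals here to the top strand with its 3' end pointing upstream.
The product is the template from position 68 through 94 (27 bp).

5'-ATCGCACGACCCTTCCTTGTTCGAGTC-3'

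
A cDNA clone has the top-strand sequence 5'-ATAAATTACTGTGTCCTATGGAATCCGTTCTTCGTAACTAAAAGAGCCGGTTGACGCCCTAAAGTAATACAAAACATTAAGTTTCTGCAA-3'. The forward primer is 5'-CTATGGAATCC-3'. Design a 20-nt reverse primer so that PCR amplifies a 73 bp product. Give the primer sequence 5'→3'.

The forward primer binds at positions 16–26, so a 73 bp product ends at position 16 + 73 − 1 = 88.
The reverse primer anneals to the top strand over positions 69–88, i.e. to ACAAAACATTAAGTTTCTGC.
Its sequence written 5'→3' is the reverse complement: GCAGAAACTTAATGTTTTGT.

5'-GCAGAAACTTAATGTTTTGT-3'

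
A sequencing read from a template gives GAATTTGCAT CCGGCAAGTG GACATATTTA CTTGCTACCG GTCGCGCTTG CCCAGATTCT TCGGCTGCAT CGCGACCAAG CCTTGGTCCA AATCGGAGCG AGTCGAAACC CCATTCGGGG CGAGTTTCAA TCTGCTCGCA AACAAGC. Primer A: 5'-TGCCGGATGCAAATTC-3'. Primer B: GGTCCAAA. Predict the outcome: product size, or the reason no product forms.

No product — the primers' 3' ends point away from each other.

Primer A (TGCCGGATGCAAATTC) has reverse complement GAATTTGCATCCGGCA, which matches the top strand at positions 1–16; primer A anneals to the top strand there with its 3' end pointing upstream toward position 1.
Primer B (GGTCCAAA) matches the top strand directly at positions 85–92; it anneals to the bottom strand with its 3' end pointing downstream toward position 92.
The 3' ends diverge (primer A extends toward position 1, primer B toward position 147), so the primers never converge on a shared product.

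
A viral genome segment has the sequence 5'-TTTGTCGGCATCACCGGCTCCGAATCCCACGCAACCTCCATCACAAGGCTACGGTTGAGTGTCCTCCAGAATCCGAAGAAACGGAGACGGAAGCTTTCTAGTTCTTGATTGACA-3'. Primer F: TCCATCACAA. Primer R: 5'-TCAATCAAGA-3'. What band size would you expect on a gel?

Scanning the template, TCCATCACAA occurs at positions 37–46; this primer anneals to the bottom strand there with its 3' end pointing downstream.
The reverse primer's reverse complement is TCTTGATTGA, which matches the template at positions 103–112.
Product length = (reverse-primer end) − (forward-primer start) + 1 = 112 − 37 + 1 = 76 bp.

76 bp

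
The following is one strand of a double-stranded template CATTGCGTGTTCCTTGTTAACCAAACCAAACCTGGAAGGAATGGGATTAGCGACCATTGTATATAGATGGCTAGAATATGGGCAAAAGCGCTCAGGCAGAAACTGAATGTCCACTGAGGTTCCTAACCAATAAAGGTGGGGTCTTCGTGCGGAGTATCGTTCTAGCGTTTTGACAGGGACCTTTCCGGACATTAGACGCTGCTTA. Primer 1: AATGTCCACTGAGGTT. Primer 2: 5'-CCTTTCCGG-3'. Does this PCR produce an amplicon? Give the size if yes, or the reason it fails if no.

No product — both primers anneal to the same strand and extend in the same direction.

Primer 1 (AATGTCCACTGAGGTT) matches the top strand at positions 106–121 (3' end points downstream).
Primer 2 (CCTTTCCGG) also matches the top strand directly, at positions 180–188 — its reverse complement CCGGAAAGG is not present.
Both primers anneal to the bottom strand with 3' ends pointing the same way, so neither can prime synthesis back toward the other.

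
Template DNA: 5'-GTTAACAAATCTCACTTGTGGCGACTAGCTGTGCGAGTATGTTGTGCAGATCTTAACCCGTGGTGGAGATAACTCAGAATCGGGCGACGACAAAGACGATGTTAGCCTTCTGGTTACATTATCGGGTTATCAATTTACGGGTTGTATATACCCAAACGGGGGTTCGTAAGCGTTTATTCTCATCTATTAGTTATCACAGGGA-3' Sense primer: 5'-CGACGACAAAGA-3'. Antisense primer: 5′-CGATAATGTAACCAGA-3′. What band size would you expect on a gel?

Scanning the template, CGACGACAAAGA occurs at positions 85–96; this primer anneals to the bottom strand there with its 3' end pointing downstream.
Reverse complement of the reverse primer: TCTGGTTACATTATCG. This occurs on the top strand at positions 109–124.
Amplicon spans positions 85–124: 40 bp.

40 bp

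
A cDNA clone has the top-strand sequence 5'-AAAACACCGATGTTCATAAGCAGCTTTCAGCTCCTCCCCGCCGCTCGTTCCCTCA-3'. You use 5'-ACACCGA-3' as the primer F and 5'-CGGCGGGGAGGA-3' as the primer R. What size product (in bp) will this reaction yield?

Forward primer ACACCGA is found on the top strand at positions 4–10.
Reverse complement of the reverse primer: TCCTCCCCGCCG. This occurs on the top strand at positions 32–43.
The product runs from position 4 to position 43, so its length is 43 − 4 + 1 = 40 bp.

40 bp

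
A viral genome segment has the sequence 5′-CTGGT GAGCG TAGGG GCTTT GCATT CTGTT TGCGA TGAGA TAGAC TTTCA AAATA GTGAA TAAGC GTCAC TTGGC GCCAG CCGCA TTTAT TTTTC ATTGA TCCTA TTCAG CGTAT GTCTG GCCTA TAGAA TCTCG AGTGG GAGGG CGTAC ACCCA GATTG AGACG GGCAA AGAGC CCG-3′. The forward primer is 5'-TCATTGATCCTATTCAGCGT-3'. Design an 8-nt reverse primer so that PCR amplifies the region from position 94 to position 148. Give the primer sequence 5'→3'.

5'-ACGCCCTC-3'

The product's 3' end on the top strand is position 148.
The reverse primer anneals to the top strand over positions 141–148, i.e. to GAGGGCGT.
Its sequence written 5'→3' is the reverse complement: ACGCCCTC.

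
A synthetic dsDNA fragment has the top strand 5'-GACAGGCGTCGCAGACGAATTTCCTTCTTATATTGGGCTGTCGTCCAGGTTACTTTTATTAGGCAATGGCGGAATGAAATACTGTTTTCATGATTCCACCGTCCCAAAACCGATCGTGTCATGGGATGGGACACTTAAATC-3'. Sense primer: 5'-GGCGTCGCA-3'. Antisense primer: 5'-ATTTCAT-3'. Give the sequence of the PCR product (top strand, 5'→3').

5'-GGCGTCGCAGACGAATTTCCTTCTTATATTGGGCTGTCGTCCAGGTTACTTTTATTAGGCAATGGCGGAATGAAAT-3'

The forward primer matches the template at positions 5–13.
Reverse complement of the reverse primer: ATGAAAT. This occurs on the top strand at positions 74–80.
The product is the template from position 5 through 80 (76 bp).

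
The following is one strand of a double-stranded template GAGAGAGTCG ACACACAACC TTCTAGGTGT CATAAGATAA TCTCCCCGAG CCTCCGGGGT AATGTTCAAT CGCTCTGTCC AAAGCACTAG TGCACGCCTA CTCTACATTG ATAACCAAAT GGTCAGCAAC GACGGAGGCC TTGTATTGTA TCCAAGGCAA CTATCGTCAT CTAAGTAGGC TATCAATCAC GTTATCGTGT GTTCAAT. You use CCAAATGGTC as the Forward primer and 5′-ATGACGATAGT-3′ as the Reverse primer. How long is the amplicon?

56 bp

The forward primer matches the template at positions 115–124.
Taking the reverse complement of ATGACGATAGT gives ACTATCGTCAT, found at positions 160–170 on the template; the primer anneals here to the top strand with its 3' end pointing upstream.
Product length = (reverse-primer end) − (forward-primer start) + 1 = 170 − 115 + 1 = 56 bp.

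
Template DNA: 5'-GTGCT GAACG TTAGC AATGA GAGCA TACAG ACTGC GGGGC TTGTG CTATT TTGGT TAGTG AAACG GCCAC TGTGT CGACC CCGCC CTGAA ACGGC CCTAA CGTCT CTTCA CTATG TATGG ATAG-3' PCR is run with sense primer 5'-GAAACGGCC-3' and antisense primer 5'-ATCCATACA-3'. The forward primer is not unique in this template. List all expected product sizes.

63 bp, 35 bp

The forward primer GAAACGGCC matches the top strand at positions 60–68, 88–96.
The reverse primer's reverse complement is TGTATGGAT, matching at positions 114–122.
Each forward site pairs with the reverse site to give a product ending at position 122: sizes 63, 35 bp.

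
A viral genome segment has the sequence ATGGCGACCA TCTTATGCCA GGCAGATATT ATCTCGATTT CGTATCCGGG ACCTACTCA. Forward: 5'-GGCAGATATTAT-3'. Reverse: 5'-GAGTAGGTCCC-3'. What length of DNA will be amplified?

Scanning the template, GGCAGATATTAT occurs at positions 21–32; this primer anneals to the bottom strand there with its 3' end pointing downstream.
Taking the reverse complement of GAGTAGGTCCC gives GGGACCTACTC, found at positions 48–58 on the template; the primer anneals here to the top strand with its 3' end pointing upstream.
The product runs from position 21 to position 58, so its length is 58 − 21 + 1 = 38 bp.

38 bp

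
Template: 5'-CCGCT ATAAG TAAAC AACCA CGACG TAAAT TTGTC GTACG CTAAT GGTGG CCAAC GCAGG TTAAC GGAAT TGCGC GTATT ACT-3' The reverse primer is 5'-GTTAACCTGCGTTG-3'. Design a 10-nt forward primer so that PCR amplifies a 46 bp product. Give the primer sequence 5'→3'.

5'-ACGACGTAAA-3'

The reverse primer's reverse complement CAACGCAGGTTAAC matches the template at positions 52–65, so the product ends at position 65.
A 46 bp product then starts at position 65 − 46 + 1 = 20.
The forward primer is identical to the top strand there: ACGACGTAAA.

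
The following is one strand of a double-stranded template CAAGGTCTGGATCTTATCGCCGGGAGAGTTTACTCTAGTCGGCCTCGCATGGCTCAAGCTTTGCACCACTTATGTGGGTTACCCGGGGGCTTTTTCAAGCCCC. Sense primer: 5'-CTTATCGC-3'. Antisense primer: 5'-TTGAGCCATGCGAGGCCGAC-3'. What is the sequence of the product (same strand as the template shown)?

Scanning the template, CTTATCGC occurs at positions 13–20; this primer anneals to the bottom strand there with its 3' end pointing downstream.
Taking the reverse complement of TTGAGCCATGCGAGGCCGAC gives GTCGGCCTCGCATGGCTCAA, found at positions 38–57 on the template; the primer anneals here to the top strand with its 3' end pointing upstream.
The product is the template from position 13 through 57 (45 bp).

5'-CTTATCGCCGGGAGAGTTTACTCTAGTCGGCCTCGCATGGCTCAA-3'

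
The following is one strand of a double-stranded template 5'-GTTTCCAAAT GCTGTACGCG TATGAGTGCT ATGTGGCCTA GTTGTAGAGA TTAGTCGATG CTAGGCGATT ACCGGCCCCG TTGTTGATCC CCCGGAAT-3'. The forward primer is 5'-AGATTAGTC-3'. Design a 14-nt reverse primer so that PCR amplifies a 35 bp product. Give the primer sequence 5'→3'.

5'-AACGGGGCCGGTAA-3'

The forward primer binds at positions 48–56, so a 35 bp product ends at position 48 + 35 − 1 = 82.
The reverse primer anneals to the top strand over positions 69–82, i.e. to TTACCGGCCCCGTT.
Its sequence written 5'→3' is the reverse complement: AACGGGGCCGGTAA.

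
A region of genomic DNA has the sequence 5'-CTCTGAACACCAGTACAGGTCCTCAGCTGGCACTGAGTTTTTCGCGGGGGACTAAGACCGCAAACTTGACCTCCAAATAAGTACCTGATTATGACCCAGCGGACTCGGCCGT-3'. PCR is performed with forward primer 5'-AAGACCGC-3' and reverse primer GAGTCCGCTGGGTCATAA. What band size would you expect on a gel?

53 bp

The forward primer matches the template at positions 54–61.
Taking the reverse complement of GAGTCCGCTGGGTCATAA gives TTATGACCCAGCGGACTC, found at positions 89–106 on the template; the primer anneals here to the top strand with its 3' end pointing upstream.
Product length = (reverse-primer end) − (forward-primer start) + 1 = 106 − 54 + 1 = 53 bp.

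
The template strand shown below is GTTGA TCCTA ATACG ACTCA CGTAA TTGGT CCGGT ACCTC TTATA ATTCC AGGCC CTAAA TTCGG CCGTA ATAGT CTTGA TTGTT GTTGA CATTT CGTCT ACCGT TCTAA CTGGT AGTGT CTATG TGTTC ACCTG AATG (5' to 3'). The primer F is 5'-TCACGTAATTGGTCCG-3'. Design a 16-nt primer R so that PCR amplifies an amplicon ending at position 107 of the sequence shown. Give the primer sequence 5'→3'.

5'-GAACGGTAGACGAAAT-3'

The forward primer binds at positions 18–33; the product's 3' end on the top strand is position 107.
The reverse primer anneals to the top strand over positions 92–107, i.e. to ATTTCGTCTACCGTTC.
Its sequence written 5'→3' is the reverse complement: GAACGGTAGACGAAAT.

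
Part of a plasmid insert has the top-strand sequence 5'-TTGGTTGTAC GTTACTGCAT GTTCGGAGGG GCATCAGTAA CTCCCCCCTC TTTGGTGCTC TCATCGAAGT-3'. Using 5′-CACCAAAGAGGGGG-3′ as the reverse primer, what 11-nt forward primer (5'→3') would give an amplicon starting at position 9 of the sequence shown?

5'-ACGTTACTGCA-3'

The reverse primer's reverse complement CCCCCTCTTTGGTG matches the template at positions 44–57; the product starts at position 9.
The forward primer is identical to the top strand over positions 9–19: ACGTTACTGCA.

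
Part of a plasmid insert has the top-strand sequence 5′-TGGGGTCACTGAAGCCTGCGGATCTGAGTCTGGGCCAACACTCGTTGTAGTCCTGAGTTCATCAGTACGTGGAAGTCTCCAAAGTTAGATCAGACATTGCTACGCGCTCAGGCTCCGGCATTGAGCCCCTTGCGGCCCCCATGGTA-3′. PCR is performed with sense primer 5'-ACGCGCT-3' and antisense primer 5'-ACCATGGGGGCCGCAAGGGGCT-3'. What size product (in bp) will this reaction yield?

44 bp

The forward primer matches the template at positions 102–108.
Taking the reverse complement of ACCATGGGGGCCGCAAGGGGCT gives AGCCCCTTGCGGCCCCCATGGT, found at positions 124–145 on the template; the primer anneals here to the top strand with its 3' end pointing upstream.
Amplicon spans positions 102–145: 44 bp.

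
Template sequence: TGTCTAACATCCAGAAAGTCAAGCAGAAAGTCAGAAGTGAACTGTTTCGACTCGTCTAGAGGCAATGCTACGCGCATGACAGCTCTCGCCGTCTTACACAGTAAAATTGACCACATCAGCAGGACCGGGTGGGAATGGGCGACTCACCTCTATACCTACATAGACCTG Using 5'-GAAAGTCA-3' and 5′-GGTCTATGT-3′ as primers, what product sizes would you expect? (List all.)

153 bp, 141 bp

The forward primer GAAAGTCA matches the top strand at positions 14–21, 26–33.
The reverse primer's reverse complement is ACATAGACC, matching at positions 158–166.
Each forward site pairs with the reverse site to give a product ending at position 166: sizes 153, 141 bp.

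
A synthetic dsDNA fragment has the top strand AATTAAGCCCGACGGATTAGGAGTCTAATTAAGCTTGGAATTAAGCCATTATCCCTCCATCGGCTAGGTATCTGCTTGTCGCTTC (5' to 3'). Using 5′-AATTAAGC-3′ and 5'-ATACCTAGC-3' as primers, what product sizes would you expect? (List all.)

71 bp, 45 bp, 33 bp

The forward primer AATTAAGC matches the top strand at positions 1–8, 27–34, 39–46.
The reverse primer's reverse complement is GCTAGGTAT, matching at positions 63–71.
Each forward site pairs with the reverse site to give a product ending at position 71: sizes 71, 45, 33 bp.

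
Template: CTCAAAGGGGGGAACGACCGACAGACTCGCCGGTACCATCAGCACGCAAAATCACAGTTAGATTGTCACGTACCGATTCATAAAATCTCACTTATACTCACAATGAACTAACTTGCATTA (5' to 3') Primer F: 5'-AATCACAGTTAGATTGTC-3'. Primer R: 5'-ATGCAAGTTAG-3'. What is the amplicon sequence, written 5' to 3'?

5'-AATCACAGTTAGATTGTCACGTACCGATTCATAAAATCTCACTTATACTCACAATGAACTAACTTGCAT-3'

Scanning the template, AATCACAGTTAGATTGTC occurs at positions 50–67; this primer anneals to the bottom strand there with its 3' end pointing downstream.
Reverse complement of the reverse primer: CTAACTTGCAT. This occurs on the top strand at positions 108–118.
The product is the template from position 50 through 118 (69 bp).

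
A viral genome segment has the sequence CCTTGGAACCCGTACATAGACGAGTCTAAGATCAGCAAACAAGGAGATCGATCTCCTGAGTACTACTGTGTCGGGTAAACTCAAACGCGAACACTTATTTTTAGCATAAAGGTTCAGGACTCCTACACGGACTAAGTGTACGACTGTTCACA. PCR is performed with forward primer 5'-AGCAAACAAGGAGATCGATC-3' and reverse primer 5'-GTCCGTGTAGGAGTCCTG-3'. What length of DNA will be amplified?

Scanning the template, AGCAAACAAGGAGATCGATC occurs at positions 34–53; this primer anneals to the bottom strand there with its 3' end pointing downstream.
Reverse complement of the reverse primer: CAGGACTCCTACACGGAC. This occurs on the top strand at positions 115–132.
The product runs from position 34 to position 132, so its length is 132 − 34 + 1 = 99 bp.

99 bp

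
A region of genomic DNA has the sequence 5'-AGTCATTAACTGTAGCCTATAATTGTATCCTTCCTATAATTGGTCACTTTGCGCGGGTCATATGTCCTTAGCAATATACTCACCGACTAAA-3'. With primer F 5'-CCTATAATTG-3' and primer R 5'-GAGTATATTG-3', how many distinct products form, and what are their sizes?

Two products: 66 bp, 49 bp

The forward primer CCTATAATTG matches the top strand at positions 16–25, 33–42.
The reverse primer's reverse complement is CAATATACTC, matching at positions 72–81.
Each forward site pairs with the reverse site to give a product ending at position 81: sizes 66, 49 bp.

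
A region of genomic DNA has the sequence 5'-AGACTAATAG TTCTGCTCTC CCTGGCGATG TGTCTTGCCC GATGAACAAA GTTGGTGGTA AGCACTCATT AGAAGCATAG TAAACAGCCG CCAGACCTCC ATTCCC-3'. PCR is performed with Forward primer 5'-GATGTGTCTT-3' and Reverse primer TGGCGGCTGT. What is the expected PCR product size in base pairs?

67 bp

Scanning the template, GATGTGTCTT occurs at positions 27–36; this primer anneals to the bottom strand there with its 3' end pointing downstream.
Reverse complement of the reverse primer: ACAGCCGCCA. This occurs on the top strand at positions 84–93.
Amplicon spans positions 27–93: 67 bp.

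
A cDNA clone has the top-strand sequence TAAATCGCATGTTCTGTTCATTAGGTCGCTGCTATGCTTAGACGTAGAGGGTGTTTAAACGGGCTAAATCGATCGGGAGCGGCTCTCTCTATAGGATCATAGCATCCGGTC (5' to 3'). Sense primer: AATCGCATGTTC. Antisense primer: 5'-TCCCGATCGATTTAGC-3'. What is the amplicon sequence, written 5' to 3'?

5'-AATCGCATGTTCTGTTCATTAGGTCGCTGCTATGCTTAGACGTAGAGGGTGTTTAAACGGGCTAAATCGATCGGGA-3'

Scanning the template, AATCGCATGTTC occurs at positions 3–14; this primer anneals to the bottom strand there with its 3' end pointing downstream.
The reverse primer's reverse complement is GCTAAATCGATCGGGA, which matches the template at positions 63–78.
The product is the template from position 3 through 78 (76 bp).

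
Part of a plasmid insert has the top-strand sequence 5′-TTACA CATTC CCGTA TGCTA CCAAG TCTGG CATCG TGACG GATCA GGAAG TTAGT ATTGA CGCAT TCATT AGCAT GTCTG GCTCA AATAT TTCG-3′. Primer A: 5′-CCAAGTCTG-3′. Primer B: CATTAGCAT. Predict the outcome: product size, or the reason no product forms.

No product — both primers anneal to the same strand and extend in the same direction.

Primer A (CCAAGTCTG) matches the top strand at positions 21–29 (3' end points downstream).
Primer B (CATTAGCAT) also matches the top strand directly, at positions 67–75 — its reverse complement ATGCTAATG is not present.
Both primers anneal to the bottom strand with 3' ends pointing the same way, so neither can prime synthesis back toward the other.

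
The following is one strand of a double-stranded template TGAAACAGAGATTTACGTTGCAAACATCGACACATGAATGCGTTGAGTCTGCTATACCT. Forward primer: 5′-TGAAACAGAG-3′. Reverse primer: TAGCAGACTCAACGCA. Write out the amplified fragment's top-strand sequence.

5'-TGAAACAGAGATTTACGTTGCAAACATCGACACATGAATGCGTTGAGTCTGCTA-3'

Scanning the template, TGAAACAGAG occurs at positions 1–10; this primer anneals to the bottom strand there with its 3' end pointing downstream.
Taking the reverse complement of TAGCAGACTCAACGCA gives TGCGTTGAGTCTGCTA, found at positions 39–54 on the template; the primer anneals here to the top strand with its 3' end pointing upstream.
The product is the template from position 1 through 54 (54 bp).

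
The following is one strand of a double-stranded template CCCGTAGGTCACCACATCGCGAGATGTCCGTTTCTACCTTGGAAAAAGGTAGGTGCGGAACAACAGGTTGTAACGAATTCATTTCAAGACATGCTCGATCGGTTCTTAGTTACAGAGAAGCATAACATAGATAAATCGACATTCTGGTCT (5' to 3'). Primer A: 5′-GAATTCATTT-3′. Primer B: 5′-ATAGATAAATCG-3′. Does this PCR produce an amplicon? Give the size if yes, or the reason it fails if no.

Primer A (GAATTCATTT) matches the top strand at positions 75–84 (3' end points downstream).
Primer B (ATAGATAAATCG) also matches the top strand directly, at positions 127–138 — its reverse complement CGATTTATCTAT is not present.
Both primers anneal to the bottom strand with 3' ends pointing the same way, so neither can prime synthesis back toward the other.

No product — both primers anneal to the same strand and extend in the same direction.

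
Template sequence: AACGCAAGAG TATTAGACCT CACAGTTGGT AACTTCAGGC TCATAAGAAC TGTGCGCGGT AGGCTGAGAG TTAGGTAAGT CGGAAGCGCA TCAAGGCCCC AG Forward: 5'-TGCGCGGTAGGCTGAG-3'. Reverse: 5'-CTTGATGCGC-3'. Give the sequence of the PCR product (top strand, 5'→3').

The forward primer matches the template at positions 53–68.
Reverse complement of the reverse primer: GCGCATCAAG. This occurs on the top strand at positions 86–95.
The product is the template from position 53 through 95 (43 bp).

5'-TGCGCGGTAGGCTGAGAGTTAGGTAAGTCGGAAGCGCATCAAG-3'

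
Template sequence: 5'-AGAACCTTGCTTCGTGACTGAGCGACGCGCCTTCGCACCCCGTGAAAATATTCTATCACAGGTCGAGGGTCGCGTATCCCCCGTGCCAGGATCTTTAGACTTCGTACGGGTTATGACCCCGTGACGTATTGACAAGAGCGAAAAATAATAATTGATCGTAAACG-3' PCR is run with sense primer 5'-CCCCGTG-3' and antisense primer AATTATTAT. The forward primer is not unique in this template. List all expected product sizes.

The forward primer CCCCGTG matches the top strand at positions 38–44, 79–85, 117–123.
The reverse primer's reverse complement is ATAATAATT, matching at positions 145–153.
Each forward site pairs with the reverse site to give a product ending at position 153: sizes 116, 75, 37 bp.

116 bp, 75 bp, 37 bp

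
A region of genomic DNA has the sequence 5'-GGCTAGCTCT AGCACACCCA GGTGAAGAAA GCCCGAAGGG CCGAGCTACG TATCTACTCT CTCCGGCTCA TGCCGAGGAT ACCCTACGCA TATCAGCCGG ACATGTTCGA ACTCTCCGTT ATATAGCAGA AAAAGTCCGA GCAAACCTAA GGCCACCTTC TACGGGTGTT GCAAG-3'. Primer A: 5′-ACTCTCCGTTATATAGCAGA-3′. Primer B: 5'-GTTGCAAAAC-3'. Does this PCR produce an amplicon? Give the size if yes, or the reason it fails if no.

Primer B (GTTGCAAAAC) does not match the top strand, and its reverse complement GTTTTGCAAC does not match either.
With no annealing site for primer B, no amplification occurs.

No product — primer B has no binding site in the template.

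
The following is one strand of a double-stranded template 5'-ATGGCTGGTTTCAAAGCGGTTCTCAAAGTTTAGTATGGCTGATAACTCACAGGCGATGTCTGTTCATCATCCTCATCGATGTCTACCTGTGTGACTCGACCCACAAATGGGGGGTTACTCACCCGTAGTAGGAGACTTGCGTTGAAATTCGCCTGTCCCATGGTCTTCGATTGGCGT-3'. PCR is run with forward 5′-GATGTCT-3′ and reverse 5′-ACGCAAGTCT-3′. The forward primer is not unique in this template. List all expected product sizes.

88 bp, 65 bp

The forward primer GATGTCT matches the top strand at positions 55–61, 78–84.
The reverse primer's reverse complement is AGACTTGCGT, matching at positions 133–142.
Each forward site pairs with the reverse site to give a product ending at position 142: sizes 88, 65 bp.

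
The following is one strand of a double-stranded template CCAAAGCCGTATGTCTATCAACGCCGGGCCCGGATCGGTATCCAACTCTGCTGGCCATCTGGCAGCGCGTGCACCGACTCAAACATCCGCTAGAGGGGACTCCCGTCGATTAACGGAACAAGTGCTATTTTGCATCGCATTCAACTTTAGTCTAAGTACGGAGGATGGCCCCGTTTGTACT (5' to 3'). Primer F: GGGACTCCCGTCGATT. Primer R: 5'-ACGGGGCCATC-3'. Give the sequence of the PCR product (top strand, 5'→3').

5'-GGGACTCCCGTCGATTAACGGAACAAGTGCTATTTTGCATCGCATTCAACTTTAGTCTAAGTACGGAGGATGGCCCCGT-3'

Forward primer GGGACTCCCGTCGATT is found on the top strand at positions 96–111.
The reverse primer's reverse complement is GATGGCCCCGT, which matches the template at positions 164–174.
The product is the template from position 96 through 174 (79 bp).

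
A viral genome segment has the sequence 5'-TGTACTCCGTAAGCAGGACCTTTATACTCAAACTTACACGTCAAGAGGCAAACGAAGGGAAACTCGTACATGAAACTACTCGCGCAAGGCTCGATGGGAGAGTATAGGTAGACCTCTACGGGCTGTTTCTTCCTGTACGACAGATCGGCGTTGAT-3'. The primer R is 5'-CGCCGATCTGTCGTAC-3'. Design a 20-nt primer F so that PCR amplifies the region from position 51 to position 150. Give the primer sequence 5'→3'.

5'-AACGAAGGGAAACTCGTACA-3'

The reverse primer's reverse complement GTACGACAGATCGGCG matches the template at positions 135–150; the product starts at position 51.
The forward primer is identical to the top strand over positions 51–70: AACGAAGGGAAACTCGTACA.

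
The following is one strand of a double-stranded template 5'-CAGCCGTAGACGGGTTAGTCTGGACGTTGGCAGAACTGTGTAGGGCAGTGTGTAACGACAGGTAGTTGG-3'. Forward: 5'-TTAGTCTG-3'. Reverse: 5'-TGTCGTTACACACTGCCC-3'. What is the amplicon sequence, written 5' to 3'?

The forward primer matches the template at positions 15–22.
The reverse primer's reverse complement is GGGCAGTGTGTAACGACA, which matches the template at positions 43–60.
The product is the template from position 15 through 60 (46 bp).

5'-TTAGTCTGGACGTTGGCAGAACTGTGTAGGGCAGTGTGTAACGACA-3'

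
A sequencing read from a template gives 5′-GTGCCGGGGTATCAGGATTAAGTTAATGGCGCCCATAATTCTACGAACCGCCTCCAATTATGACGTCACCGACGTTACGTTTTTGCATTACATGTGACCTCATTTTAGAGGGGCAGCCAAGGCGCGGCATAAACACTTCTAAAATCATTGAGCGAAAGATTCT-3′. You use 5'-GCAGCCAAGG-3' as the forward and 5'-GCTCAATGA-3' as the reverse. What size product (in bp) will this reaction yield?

41 bp

Scanning the template, GCAGCCAAGG occurs at positions 113–122; this primer anneals to the bottom strand there with its 3' end pointing downstream.
Reverse complement of the reverse primer: TCATTGAGC. This occurs on the top strand at positions 145–153.
Amplicon spans positions 113–153: 41 bp.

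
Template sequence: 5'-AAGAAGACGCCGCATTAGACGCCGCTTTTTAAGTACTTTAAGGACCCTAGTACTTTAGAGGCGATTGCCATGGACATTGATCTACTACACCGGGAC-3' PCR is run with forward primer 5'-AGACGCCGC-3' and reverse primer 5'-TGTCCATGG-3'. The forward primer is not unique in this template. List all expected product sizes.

72 bp, 60 bp

The forward primer AGACGCCGC matches the top strand at positions 5–13, 17–25.
The reverse primer's reverse complement is CCATGGACA, matching at positions 68–76.
Each forward site pairs with the reverse site to give a product ending at position 76: sizes 72, 60 bp.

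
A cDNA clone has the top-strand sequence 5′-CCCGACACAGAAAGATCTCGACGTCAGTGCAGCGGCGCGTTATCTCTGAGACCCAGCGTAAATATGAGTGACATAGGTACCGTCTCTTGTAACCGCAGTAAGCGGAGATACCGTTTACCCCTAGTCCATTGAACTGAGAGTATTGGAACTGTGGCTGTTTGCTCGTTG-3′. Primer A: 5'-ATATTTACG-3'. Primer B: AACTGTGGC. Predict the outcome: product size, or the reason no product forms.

No product — the primers' 3' ends point away from each other.

Primer A (ATATTTACG) has reverse complement CGTAAATAT, which matches the top strand at positions 57–65; primer A anneals to the top strand there with its 3' end pointing upstream toward position 57.
Primer B (AACTGTGGC) matches the top strand directly at positions 147–155; it anneals to the bottom strand with its 3' end pointing downstream toward position 155.
The 3' ends diverge (primer A extends toward position 1, primer B toward position 168), so the primers never converge on a shared product.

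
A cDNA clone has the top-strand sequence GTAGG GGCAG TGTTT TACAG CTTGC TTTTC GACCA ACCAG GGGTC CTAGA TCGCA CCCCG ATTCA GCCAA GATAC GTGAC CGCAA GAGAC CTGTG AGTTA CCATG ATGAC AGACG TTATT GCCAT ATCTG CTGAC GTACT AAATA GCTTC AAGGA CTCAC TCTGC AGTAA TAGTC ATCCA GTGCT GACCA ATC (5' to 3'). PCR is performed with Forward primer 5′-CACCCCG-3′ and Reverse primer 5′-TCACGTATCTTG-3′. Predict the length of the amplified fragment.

Scanning the template, CACCCCG occurs at positions 54–60; this primer anneals to the bottom strand there with its 3' end pointing downstream.
Reverse complement of the reverse primer: CAAGATACGTGA. This occurs on the top strand at positions 68–79.
Amplicon spans positions 54–79: 26 bp.

26 bp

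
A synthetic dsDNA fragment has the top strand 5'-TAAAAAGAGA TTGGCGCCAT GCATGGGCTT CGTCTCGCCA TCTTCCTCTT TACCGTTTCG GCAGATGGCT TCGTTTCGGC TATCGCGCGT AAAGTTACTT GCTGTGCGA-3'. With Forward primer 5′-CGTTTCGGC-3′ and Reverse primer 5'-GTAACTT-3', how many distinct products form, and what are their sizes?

The forward primer CGTTTCGGC matches the top strand at positions 54–62, 72–80.
The reverse primer's reverse complement is AAGTTAC, matching at positions 92–98.
Each forward site pairs with the reverse site to give a product ending at position 98: sizes 45, 27 bp.

Two products: 45 bp, 27 bp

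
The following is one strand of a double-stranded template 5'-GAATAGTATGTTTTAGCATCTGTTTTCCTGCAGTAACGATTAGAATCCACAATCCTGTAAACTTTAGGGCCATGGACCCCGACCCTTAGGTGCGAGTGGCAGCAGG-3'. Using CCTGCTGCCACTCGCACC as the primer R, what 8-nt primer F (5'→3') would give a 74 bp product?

The reverse primer's reverse complement GGTGCGAGTGGCAGCAGG matches the template at positions 89–106, so the product ends at position 106.
A 74 bp product then starts at position 106 − 74 + 1 = 33.
The forward primer is identical to the top strand there: GTAACGAT.

5'-GTAACGAT-3'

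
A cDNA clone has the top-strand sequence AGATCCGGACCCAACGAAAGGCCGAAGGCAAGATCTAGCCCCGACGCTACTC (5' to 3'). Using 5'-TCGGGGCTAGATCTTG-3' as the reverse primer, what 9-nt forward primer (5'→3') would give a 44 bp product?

The reverse primer's reverse complement CAAGATCTAGCCCCGA matches the template at positions 29–44, so the product ends at position 44.
A 44 bp product then starts at position 44 − 44 + 1 = 1.
The forward primer is identical to the top strand there: AGATCCGGA.

5'-AGATCCGGA-3'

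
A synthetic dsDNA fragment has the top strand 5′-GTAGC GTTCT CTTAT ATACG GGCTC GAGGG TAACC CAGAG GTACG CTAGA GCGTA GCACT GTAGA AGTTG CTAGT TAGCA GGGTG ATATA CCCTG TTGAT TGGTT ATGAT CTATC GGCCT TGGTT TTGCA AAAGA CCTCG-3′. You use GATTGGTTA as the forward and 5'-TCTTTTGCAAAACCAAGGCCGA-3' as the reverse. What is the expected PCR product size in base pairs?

Forward primer GATTGGTTA is found on the top strand at positions 98–106.
Taking the reverse complement of TCTTTTGCAAAACCAAGGCCGA gives TCGGCCTTGGTTTTGCAAAAGA, found at positions 114–135 on the template; the primer anneals here to the top strand with its 3' end pointing upstream.
Product length = (reverse-primer end) − (forward-primer start) + 1 = 135 − 98 + 1 = 38 bp.

38 bp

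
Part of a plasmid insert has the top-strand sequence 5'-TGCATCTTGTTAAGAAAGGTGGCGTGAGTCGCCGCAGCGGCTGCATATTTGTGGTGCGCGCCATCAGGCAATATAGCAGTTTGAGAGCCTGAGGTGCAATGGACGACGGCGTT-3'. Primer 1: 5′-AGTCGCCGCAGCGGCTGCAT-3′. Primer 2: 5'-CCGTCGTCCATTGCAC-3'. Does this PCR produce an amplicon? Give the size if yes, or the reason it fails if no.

Primer 1 (AGTCGCCGCAGCGGCTGCAT) matches the top strand at positions 27–46; it acts as a forward primer.
Primer 2's reverse complement is GTGCAATGGACGACGG, matching the top strand at positions 94–109; it acts as a reverse primer.
The 3' ends face each other across positions 27–109, giving an 83 bp product.

Yes — an 83 bp product.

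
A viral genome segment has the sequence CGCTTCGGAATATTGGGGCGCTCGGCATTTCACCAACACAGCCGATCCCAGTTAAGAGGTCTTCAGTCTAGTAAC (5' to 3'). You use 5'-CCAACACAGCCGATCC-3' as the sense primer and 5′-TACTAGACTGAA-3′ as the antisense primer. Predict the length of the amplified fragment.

The forward primer matches the template at positions 33–48.
The reverse primer's reverse complement is TTCAGTCTAGTA, which matches the template at positions 62–73.
Amplicon spans positions 33–73: 41 bp.

41 bp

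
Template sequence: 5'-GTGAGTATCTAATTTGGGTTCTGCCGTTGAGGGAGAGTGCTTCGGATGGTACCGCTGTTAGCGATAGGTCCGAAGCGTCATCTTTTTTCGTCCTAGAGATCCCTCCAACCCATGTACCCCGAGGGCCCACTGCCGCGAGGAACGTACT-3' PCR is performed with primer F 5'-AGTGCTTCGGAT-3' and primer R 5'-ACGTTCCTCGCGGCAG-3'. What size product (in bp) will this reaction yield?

110 bp

Forward primer AGTGCTTCGGAT is found on the top strand at positions 36–47.
Taking the reverse complement of ACGTTCCTCGCGGCAG gives CTGCCGCGAGGAACGT, found at positions 130–145 on the template; the primer anneals here to the top strand with its 3' end pointing upstream.
Product length = (reverse-primer end) − (forward-primer start) + 1 = 145 − 36 + 1 = 110 bp.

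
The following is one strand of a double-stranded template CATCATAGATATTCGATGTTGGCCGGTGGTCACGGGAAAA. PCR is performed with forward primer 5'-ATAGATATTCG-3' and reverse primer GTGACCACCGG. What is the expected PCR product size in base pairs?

Scanning the template, ATAGATATTCG occurs at positions 5–15; this primer anneals to the bottom strand there with its 3' end pointing downstream.
Reverse complement of the reverse primer: CCGGTGGTCAC. This occurs on the top strand at positions 23–33.
The product runs from position 5 to position 33, so its length is 33 − 5 + 1 = 29 bp.

29 bp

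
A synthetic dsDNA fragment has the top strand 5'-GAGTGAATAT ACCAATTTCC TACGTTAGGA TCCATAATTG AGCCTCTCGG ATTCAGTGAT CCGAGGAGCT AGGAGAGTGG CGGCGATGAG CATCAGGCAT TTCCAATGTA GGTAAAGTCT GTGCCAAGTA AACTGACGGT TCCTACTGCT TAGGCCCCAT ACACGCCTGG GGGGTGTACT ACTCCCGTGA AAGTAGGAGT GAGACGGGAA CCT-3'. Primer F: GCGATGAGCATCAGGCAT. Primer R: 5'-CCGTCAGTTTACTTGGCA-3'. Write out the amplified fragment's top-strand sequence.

Forward primer GCGATGAGCATCAGGCAT is found on the top strand at positions 83–100.
The reverse primer's reverse complement is TGCCAAGTAAACTGACGG, which matches the template at positions 122–139.
The product is the template from position 83 through 139 (57 bp).

5'-GCGATGAGCATCAGGCATTTCCAATGTAGGTAAAGTCTGTGCCAAGTAAACTGACGG-3'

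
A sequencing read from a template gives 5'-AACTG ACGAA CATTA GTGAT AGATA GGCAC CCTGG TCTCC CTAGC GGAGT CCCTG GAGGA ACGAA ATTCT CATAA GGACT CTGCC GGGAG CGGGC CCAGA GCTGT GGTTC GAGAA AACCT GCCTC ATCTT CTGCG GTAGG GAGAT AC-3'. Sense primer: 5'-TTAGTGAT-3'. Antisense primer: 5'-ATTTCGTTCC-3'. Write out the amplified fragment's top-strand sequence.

5'-TTAGTGATAGATAGGCACCCTGGTCTCCCTAGCGGAGTCCCTGGAGGAACGAAAT-3'

Scanning the template, TTAGTGAT occurs at positions 13–20; this primer anneals to the bottom strand there with its 3' end pointing downstream.
Taking the reverse complement of ATTTCGTTCC gives GGAACGAAAT, found at positions 58–67 on the template; the primer anneals here to the top strand with its 3' end pointing upstream.
The product is the template from position 13 through 67 (55 bp).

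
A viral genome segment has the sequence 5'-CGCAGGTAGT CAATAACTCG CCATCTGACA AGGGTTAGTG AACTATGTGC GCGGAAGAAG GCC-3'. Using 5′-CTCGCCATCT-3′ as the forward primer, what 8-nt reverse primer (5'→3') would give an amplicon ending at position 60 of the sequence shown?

5'-CTTCTTCC-3'

The forward primer binds at positions 17–26; the product's 3' end on the top strand is position 60.
The reverse primer anneals to the top strand over positions 53–60, i.e. to GGAAGAAG.
Its sequence written 5'→3' is the reverse complement: CTTCTTCC.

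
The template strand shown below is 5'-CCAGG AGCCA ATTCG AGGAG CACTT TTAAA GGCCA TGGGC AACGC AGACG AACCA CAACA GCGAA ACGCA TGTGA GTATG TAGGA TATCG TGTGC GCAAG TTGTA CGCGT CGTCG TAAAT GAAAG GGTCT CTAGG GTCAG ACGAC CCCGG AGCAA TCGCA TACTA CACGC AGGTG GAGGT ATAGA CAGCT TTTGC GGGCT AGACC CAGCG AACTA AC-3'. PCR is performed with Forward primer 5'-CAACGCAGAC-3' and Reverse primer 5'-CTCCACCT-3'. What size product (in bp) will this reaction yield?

The forward primer matches the template at positions 40–49.
Taking the reverse complement of CTCCACCT gives AGGTGGAG, found at positions 171–178 on the template; the primer anneals here to the top strand with its 3' end pointing upstream.
Amplicon spans positions 40–178: 139 bp.

139 bp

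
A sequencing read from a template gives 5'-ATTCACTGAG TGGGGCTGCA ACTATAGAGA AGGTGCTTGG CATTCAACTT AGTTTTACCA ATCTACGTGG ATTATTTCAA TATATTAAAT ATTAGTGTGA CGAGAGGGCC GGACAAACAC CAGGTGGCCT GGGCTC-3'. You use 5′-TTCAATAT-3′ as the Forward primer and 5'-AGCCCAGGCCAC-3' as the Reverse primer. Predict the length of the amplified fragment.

Forward primer TTCAATAT is found on the top strand at positions 76–83.
The reverse primer's reverse complement is GTGGCCTGGGCT, which matches the template at positions 124–135.
Amplicon spans positions 76–135: 60 bp.

60 bp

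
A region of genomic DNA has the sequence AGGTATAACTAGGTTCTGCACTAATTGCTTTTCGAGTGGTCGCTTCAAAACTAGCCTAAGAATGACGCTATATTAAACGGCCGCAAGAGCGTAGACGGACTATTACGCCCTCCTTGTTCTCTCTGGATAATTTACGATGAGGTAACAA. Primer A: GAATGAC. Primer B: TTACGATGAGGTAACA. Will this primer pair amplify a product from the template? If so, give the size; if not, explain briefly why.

Primer A (GAATGAC) matches the top strand at positions 60–66 (3' end points downstream).
Primer B (TTACGATGAGGTAACA) also matches the top strand directly, at positions 132–147 — its reverse complement TGTTACCTCATCGTAA is not present.
Both primers anneal to the bottom strand with 3' ends pointing the same way, so neither can prime synthesis back toward the other.

No product — both primers anneal to the same strand and extend in the same direction.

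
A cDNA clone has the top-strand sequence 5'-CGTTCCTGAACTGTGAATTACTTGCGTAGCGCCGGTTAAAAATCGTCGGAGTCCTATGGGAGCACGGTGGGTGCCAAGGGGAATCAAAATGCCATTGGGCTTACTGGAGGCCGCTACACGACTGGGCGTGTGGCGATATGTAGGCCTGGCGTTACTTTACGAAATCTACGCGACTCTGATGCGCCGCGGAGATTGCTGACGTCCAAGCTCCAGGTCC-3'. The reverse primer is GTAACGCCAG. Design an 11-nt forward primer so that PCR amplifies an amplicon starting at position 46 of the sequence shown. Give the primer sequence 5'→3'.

5'-TCGGAGTCCTA-3'

The reverse primer's reverse complement CTGGCGTTAC matches the template at positions 146–155; the product starts at position 46.
The forward primer is identical to the top strand over positions 46–56: TCGGAGTCCTA.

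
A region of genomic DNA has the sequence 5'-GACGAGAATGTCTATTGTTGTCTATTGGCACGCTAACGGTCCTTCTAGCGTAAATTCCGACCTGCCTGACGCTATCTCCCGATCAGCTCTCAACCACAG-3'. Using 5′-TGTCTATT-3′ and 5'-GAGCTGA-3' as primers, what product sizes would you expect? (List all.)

The forward primer TGTCTATT matches the top strand at positions 9–16, 19–26.
The reverse primer's reverse complement is TCAGCTC, matching at positions 83–89.
Each forward site pairs with the reverse site to give a product ending at position 89: sizes 81, 71 bp.

81 bp, 71 bp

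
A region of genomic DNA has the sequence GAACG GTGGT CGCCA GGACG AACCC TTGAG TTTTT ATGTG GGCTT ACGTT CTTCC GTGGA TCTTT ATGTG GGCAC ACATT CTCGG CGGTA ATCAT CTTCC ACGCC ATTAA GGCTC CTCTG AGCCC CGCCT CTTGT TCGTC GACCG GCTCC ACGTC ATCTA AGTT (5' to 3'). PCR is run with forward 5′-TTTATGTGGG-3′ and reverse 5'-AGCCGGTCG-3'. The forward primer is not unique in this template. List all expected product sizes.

116 bp, 86 bp

The forward primer TTTATGTGGG matches the top strand at positions 33–42, 63–72.
The reverse primer's reverse complement is CGACCGGCT, matching at positions 140–148.
Each forward site pairs with the reverse site to give a product ending at position 148: sizes 116, 86 bp.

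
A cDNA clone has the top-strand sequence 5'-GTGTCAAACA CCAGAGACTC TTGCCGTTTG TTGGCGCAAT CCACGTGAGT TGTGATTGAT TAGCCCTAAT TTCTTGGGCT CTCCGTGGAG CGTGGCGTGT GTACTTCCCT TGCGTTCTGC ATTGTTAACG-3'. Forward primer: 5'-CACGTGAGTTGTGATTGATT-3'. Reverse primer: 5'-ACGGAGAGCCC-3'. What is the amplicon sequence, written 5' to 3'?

Forward primer CACGTGAGTTGTGATTGATT is found on the top strand at positions 42–61.
Reverse complement of the reverse primer: GGGCTCTCCGT. This occurs on the top strand at positions 76–86.
The product is the template from position 42 through 86 (45 bp).

5'-CACGTGAGTTGTGATTGATTAGCCCTAATTTCTTGGGCTCTCCGT-3'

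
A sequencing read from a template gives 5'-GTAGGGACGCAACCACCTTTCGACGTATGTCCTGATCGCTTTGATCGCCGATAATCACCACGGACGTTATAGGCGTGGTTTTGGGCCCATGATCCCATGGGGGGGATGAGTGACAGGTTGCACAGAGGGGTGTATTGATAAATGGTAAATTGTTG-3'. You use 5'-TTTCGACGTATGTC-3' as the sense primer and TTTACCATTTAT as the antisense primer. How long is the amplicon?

The forward primer matches the template at positions 18–31.
Taking the reverse complement of TTTACCATTTAT gives ATAAATGGTAAA, found at positions 138–149 on the template; the primer anneals here to the top strand with its 3' end pointing upstream.
Product length = (reverse-primer end) − (forward-primer start) + 1 = 149 − 18 + 1 = 132 bp.

132 bp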